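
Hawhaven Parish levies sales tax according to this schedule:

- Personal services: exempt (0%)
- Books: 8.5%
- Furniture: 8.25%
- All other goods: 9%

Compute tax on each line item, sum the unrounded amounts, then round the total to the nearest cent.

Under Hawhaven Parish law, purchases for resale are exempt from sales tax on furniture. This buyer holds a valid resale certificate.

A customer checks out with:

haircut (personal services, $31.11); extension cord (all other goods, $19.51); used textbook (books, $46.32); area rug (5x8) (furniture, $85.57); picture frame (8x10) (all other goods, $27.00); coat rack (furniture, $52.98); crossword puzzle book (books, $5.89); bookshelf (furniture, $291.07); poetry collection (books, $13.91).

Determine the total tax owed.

Haircut $31.11: personal services → 0% → $0.00
Extension cord $19.51: all other goods → 9% → $1.7559
Used textbook $46.32: books → 8.5% → $3.9372
Area rug (5x8) $85.57: furniture, buyer-exempt → 0% → $0.00
Picture frame (8x10) $27.00: all other goods → 9% → $2.43
Coat rack $52.98: furniture, buyer-exempt → 0% → $0.00
Crossword puzzle book $5.89: books → 8.5% → $0.50065
Bookshelf $291.07: furniture, buyer-exempt → 0% → $0.00
Poetry collection $13.91: books → 8.5% → $1.18235
Unrounded tax sum = $9.8061 → $9.81

$9.81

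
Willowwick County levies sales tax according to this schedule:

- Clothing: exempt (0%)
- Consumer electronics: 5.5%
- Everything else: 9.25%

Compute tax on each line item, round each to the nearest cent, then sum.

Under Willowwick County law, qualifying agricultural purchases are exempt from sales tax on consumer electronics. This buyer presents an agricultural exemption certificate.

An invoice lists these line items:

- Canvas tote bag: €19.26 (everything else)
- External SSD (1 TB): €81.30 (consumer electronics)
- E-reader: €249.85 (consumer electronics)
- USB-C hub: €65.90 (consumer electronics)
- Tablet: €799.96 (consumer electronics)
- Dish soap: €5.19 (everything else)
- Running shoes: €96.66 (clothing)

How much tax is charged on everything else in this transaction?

€2.26

Canvas tote bag €19.26: everything else → 9.25% → €1.78
Dish soap €5.19: everything else → 9.25% → €0.48
Tax on everything else = €1.78 + €0.48 = €2.26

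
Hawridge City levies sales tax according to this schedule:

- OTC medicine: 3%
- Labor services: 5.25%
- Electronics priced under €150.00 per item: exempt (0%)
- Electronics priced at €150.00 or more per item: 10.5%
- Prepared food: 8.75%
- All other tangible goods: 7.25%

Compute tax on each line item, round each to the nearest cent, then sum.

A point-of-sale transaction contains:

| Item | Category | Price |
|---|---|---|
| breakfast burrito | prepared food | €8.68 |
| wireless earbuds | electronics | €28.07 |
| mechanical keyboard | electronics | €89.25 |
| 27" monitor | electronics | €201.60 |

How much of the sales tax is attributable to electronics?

€21.17

Wireless earbuds €28.07: electronics, under €150.00 → 0% → €0.00
Mechanical keyboard €89.25: electronics, under €150.00 → 0% → €0.00
27" monitor €201.60: electronics, €150.00 or more → 10.5% → €21.17
Tax on electronics = €0.00 + €0.00 + €21.17 = €21.17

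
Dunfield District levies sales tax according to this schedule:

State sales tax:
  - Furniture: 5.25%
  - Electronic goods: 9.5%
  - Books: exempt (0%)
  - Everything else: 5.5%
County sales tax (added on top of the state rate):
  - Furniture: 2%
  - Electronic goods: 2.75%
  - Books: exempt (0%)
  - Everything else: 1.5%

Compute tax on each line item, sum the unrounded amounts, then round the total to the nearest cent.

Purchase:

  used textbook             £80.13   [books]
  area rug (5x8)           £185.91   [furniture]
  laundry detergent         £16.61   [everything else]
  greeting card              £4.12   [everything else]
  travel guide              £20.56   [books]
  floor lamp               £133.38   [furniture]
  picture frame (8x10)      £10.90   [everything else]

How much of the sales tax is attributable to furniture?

Area rug (5x8) £185.91: furniture → 5.25% + 2% county = 7.25% → £13.478475
Floor lamp £133.38: furniture → 5.25% + 2% county = 7.25% → £9.67005
Tax on furniture: unrounded sum = £23.148525 → £23.15

£23.15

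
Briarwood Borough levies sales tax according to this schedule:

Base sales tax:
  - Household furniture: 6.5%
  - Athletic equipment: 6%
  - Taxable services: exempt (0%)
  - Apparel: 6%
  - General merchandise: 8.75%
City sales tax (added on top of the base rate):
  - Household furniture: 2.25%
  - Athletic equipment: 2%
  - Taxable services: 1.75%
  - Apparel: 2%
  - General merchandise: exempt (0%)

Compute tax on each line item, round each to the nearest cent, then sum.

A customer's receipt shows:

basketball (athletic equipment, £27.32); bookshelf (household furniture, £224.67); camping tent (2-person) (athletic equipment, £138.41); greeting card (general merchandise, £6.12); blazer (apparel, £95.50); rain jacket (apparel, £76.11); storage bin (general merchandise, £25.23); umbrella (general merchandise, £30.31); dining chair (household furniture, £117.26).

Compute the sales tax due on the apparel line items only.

Blazer £95.50: apparel → 6% + 2% city = 8% → £7.64
Rain jacket £76.11: apparel → 6% + 2% city = 8% → £6.09
Tax on apparel = £7.64 + £6.09 = £13.73

£13.73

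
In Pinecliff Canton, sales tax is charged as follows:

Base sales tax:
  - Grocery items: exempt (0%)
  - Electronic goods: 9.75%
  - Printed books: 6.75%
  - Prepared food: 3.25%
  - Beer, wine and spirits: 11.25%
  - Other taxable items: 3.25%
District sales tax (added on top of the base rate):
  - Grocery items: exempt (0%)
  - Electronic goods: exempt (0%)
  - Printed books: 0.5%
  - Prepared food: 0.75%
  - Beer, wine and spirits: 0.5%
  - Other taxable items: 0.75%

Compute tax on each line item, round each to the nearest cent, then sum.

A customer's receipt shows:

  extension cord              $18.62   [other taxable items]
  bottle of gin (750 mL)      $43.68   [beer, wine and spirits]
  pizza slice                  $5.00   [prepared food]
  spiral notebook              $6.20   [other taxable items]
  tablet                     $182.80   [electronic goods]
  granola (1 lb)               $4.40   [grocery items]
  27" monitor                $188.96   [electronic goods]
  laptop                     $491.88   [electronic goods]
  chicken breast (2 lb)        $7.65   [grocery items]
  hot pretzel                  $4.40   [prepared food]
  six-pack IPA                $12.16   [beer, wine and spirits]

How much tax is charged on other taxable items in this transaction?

$0.99

Extension cord $18.62: other taxable items → 3.25% + 0.75% district = 4% → $0.74
Spiral notebook $6.20: other taxable items → 3.25% + 0.75% district = 4% → $0.25
Tax on other taxable items = $0.74 + $0.25 = $0.99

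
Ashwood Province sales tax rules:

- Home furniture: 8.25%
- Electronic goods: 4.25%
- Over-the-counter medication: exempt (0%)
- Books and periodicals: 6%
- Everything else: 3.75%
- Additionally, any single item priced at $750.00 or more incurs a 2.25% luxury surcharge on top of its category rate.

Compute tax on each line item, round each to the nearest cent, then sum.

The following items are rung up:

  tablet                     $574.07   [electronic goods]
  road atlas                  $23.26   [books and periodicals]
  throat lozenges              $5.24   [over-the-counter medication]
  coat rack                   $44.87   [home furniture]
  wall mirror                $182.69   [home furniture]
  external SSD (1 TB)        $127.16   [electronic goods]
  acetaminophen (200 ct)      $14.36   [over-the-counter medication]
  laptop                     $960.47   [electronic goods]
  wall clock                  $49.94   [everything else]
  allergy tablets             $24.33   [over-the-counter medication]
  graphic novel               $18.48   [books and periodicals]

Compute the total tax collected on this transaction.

Tablet $574.07: electronic goods → 4.25% → $24.40
Road atlas $23.26: books and periodicals → 6% → $1.40
Throat lozenges $5.24: over-the-counter medication → 0% → $0.00
Coat rack $44.87: home furniture → 8.25% → $3.70
Wall mirror $182.69: home furniture → 8.25% → $15.07
External SSD (1 TB) $127.16: electronic goods → 4.25% → $5.40
Acetaminophen (200 ct) $14.36: over-the-counter medication → 0% → $0.00
Laptop $960.47: electronic goods → 4.25% + 2.25% surcharge = 6.5% → $62.43
Wall clock $49.94: everything else → 3.75% → $1.87
Allergy tablets $24.33: over-the-counter medication → 0% → $0.00
Graphic novel $18.48: books and periodicals → 6% → $1.11
Total tax = $24.40 + $1.40 + $3.70 + $15.07 + $5.40 + $62.43 + $1.87 + $1.11 = $115.38

$115.38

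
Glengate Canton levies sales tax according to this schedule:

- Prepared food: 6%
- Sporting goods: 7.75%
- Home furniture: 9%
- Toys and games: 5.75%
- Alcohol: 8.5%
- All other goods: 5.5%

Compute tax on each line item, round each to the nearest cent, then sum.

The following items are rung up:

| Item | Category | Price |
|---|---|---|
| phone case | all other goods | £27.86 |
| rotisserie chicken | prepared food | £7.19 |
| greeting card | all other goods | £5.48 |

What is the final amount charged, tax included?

Phone case £27.86: all other goods → 5.5% → £1.53
Rotisserie chicken £7.19: prepared food → 6% → £0.43
Greeting card £5.48: all other goods → 5.5% → £0.30
Subtotal = £40.53; tax = £2.26; total due = £42.79

£42.79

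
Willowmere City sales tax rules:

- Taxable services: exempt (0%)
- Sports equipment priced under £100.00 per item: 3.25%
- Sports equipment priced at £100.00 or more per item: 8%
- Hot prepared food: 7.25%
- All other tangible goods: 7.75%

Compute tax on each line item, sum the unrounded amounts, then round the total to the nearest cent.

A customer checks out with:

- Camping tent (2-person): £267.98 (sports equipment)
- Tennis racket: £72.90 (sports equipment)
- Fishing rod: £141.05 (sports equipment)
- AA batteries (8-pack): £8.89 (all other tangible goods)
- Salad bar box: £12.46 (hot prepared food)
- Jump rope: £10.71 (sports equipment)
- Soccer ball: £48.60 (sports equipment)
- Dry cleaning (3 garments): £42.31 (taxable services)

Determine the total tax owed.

£38.61

Camping tent (2-person) £267.98: sports equipment, £100.00 or more → 8% → £21.4384
Tennis racket £72.90: sports equipment, under £100.00 → 3.25% → £2.36925
Fishing rod £141.05: sports equipment, £100.00 or more → 8% → £11.284
AA batteries (8-pack) £8.89: all other tangible goods → 7.75% → £0.688975
Salad bar box £12.46: hot prepared food → 7.25% → £0.90335
Jump rope £10.71: sports equipment, under £100.00 → 3.25% → £0.348075
Soccer ball £48.60: sports equipment, under £100.00 → 3.25% → £1.5795
Dry cleaning (3 garments) £42.31: taxable services → 0% → £0.00
Unrounded tax sum = £38.61155 → £38.61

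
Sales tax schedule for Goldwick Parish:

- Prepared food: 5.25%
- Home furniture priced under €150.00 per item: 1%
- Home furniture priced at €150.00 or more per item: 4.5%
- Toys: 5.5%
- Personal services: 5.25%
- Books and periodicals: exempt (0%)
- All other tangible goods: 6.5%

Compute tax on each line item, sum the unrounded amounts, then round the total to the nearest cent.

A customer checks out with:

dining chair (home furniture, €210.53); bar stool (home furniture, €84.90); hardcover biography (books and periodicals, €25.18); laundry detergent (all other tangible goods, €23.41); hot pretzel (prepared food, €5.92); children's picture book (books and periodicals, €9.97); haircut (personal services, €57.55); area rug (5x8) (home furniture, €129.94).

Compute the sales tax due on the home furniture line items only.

Dining chair €210.53: home furniture, €150.00 or more → 4.5% → €9.47385
Bar stool €84.90: home furniture, under €150.00 → 1% → €0.849
Area rug (5x8) €129.94: home furniture, under €150.00 → 1% → €1.2994
Tax on home furniture: unrounded sum = €11.62225 → €11.62

€11.62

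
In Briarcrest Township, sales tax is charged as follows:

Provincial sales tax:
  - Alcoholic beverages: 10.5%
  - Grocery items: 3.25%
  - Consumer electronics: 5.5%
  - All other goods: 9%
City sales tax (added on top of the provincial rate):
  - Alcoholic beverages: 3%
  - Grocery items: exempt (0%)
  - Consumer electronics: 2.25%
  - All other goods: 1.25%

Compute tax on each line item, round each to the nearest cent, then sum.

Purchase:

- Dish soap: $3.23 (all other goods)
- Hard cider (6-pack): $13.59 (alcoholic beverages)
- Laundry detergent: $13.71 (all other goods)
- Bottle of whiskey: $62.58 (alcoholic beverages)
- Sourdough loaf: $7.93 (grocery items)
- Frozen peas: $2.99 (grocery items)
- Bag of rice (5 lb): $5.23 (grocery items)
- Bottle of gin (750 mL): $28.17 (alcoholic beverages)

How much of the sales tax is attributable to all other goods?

$1.74

Dish soap $3.23: all other goods → 9% + 1.25% city = 10.25% → $0.33
Laundry detergent $13.71: all other goods → 9% + 1.25% city = 10.25% → $1.41
Tax on all other goods = $0.33 + $1.41 = $1.74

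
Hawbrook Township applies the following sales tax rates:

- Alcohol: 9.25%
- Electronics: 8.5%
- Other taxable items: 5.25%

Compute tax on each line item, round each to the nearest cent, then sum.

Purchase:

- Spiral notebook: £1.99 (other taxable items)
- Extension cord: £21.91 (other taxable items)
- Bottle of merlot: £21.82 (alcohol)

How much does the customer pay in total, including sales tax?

Spiral notebook £1.99: other taxable items → 5.25% → £0.10
Extension cord £21.91: other taxable items → 5.25% → £1.15
Bottle of merlot £21.82: alcohol → 9.25% → £2.02
Subtotal = £45.72; tax = £3.27; total due = £48.99

£48.99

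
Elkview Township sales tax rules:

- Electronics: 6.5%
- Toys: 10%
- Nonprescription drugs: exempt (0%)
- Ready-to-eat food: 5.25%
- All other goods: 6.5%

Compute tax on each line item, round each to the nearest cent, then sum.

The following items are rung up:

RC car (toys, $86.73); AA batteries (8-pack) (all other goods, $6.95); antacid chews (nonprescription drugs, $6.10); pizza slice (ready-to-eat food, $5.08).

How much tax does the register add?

$9.39

RC car $86.73: toys → 10% → $8.67
AA batteries (8-pack) $6.95: all other goods → 6.5% → $0.45
Antacid chews $6.10: nonprescription drugs → 0% → $0.00
Pizza slice $5.08: ready-to-eat food → 5.25% → $0.27
Total tax = $8.67 + $0.45 + $0.27 = $9.39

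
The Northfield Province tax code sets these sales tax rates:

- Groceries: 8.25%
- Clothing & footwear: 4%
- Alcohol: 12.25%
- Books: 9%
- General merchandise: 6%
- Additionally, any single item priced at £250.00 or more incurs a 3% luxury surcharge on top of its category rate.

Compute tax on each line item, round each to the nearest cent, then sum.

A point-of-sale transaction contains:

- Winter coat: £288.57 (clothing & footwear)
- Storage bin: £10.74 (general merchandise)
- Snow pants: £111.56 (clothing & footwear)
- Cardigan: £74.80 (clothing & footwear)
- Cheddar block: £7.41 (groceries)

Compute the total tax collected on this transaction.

£28.90

Winter coat £288.57: clothing & footwear → 4% + 3% surcharge = 7% → £20.20
Storage bin £10.74: general merchandise → 6% → £0.64
Snow pants £111.56: clothing & footwear → 4% → £4.46
Cardigan £74.80: clothing & footwear → 4% → £2.99
Cheddar block £7.41: groceries → 8.25% → £0.61
Total tax = £20.20 + £0.64 + £4.46 + £2.99 + £0.61 = £28.90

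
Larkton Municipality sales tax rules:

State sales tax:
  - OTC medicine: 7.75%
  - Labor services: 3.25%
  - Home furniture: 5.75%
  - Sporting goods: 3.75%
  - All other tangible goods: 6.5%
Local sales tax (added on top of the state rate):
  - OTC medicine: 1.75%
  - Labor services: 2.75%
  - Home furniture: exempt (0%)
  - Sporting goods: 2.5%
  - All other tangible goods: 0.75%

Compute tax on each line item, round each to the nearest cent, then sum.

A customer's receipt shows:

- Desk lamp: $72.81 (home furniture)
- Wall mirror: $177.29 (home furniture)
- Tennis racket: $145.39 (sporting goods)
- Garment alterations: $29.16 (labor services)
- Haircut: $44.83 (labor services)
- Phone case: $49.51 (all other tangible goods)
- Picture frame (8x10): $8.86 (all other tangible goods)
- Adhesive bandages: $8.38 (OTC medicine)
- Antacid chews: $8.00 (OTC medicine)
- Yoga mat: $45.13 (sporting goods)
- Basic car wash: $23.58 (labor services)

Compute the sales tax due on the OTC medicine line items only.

$1.56

Adhesive bandages $8.38: OTC medicine → 7.75% + 1.75% local = 9.5% → $0.80
Antacid chews $8.00: OTC medicine → 7.75% + 1.75% local = 9.5% → $0.76
Tax on OTC medicine = $0.80 + $0.76 = $1.56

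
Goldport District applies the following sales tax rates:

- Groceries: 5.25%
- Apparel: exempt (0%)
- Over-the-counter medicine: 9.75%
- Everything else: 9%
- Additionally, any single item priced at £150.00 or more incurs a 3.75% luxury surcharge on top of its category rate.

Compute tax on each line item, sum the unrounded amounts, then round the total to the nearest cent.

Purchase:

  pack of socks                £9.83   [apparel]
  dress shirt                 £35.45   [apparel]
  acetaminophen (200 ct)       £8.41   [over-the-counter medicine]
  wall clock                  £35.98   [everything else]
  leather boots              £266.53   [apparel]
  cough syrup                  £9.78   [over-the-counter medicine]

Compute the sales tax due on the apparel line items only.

£9.99

Pack of socks £9.83: apparel → 0% → £0.00
Dress shirt £35.45: apparel → 0% → £0.00
Leather boots £266.53: apparel → 0% + 3.75% surcharge = 3.75% → £9.994875
Tax on apparel: unrounded sum = £9.994875 → £9.99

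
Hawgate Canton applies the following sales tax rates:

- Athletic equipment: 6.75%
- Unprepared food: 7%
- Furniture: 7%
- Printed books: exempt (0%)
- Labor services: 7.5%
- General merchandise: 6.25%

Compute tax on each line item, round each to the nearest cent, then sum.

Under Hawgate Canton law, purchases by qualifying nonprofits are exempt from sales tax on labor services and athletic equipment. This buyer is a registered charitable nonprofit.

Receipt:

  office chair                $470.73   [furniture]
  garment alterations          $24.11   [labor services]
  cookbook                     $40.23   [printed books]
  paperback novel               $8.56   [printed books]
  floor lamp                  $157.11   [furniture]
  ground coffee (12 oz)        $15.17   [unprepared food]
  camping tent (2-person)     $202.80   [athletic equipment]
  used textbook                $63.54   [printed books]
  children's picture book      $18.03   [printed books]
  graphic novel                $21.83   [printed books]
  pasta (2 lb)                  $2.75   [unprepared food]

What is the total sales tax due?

Office chair $470.73: furniture → 7% → $32.95
Garment alterations $24.11: labor services, buyer-exempt → 0% → $0.00
Cookbook $40.23: printed books → 0% → $0.00
Paperback novel $8.56: printed books → 0% → $0.00
Floor lamp $157.11: furniture → 7% → $11.00
Ground coffee (12 oz) $15.17: unprepared food → 7% → $1.06
Camping tent (2-person) $202.80: athletic equipment, buyer-exempt → 0% → $0.00
Used textbook $63.54: printed books → 0% → $0.00
Children's picture book $18.03: printed books → 0% → $0.00
Graphic novel $21.83: printed books → 0% → $0.00
Pasta (2 lb) $2.75: unprepared food → 7% → $0.19
Total tax = $32.95 + $11.00 + $1.06 + $0.19 = $45.20

$45.20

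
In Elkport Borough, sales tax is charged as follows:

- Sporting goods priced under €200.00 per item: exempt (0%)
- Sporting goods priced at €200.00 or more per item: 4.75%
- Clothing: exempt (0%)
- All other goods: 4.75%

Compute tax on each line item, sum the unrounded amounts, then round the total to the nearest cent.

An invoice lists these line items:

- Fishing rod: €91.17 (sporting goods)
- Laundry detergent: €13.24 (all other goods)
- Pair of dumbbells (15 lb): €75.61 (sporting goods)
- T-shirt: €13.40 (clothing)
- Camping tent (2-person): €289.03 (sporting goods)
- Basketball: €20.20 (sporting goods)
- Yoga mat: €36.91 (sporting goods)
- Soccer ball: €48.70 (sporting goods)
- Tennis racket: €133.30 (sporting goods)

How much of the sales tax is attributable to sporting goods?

€13.73

Fishing rod €91.17: sporting goods, under €200.00 → 0% → €0.00
Pair of dumbbells (15 lb) €75.61: sporting goods, under €200.00 → 0% → €0.00
Camping tent (2-person) €289.03: sporting goods, €200.00 or more → 4.75% → €13.728925
Basketball €20.20: sporting goods, under €200.00 → 0% → €0.00
Yoga mat €36.91: sporting goods, under €200.00 → 0% → €0.00
Soccer ball €48.70: sporting goods, under €200.00 → 0% → €0.00
Tennis racket €133.30: sporting goods, under €200.00 → 0% → €0.00
Tax on sporting goods: unrounded sum = €13.728925 → €13.73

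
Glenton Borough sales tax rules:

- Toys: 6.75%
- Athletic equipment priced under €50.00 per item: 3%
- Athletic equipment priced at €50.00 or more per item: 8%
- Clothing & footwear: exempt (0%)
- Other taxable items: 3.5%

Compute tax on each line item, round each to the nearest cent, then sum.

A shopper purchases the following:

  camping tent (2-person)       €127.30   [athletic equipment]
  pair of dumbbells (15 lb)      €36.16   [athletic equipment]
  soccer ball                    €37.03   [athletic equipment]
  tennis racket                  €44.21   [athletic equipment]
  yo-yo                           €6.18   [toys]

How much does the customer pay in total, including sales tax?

€265.00

Camping tent (2-person) €127.30: athletic equipment, €50.00 or more → 8% → €10.18
Pair of dumbbells (15 lb) €36.16: athletic equipment, under €50.00 → 3% → €1.08
Soccer ball €37.03: athletic equipment, under €50.00 → 3% → €1.11
Tennis racket €44.21: athletic equipment, under €50.00 → 3% → €1.33
Yo-yo €6.18: toys → 6.75% → €0.42
Subtotal = €250.88; tax = €14.12; total due = €265.00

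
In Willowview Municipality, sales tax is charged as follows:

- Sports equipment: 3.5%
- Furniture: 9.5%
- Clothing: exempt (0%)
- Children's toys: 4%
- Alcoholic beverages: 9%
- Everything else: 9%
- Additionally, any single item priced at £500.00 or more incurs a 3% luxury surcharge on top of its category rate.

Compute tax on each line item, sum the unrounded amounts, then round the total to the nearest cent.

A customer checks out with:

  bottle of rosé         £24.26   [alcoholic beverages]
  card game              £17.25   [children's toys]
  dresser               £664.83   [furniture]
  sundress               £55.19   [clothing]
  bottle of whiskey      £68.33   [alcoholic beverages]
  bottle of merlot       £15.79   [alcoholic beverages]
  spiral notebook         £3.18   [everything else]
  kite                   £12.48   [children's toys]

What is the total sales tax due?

Bottle of rosé £24.26: alcoholic beverages → 9% → £2.1834
Card game £17.25: children's toys → 4% → £0.69
Dresser £664.83: furniture → 9.5% + 3% surcharge = 12.5% → £83.10375
Sundress £55.19: clothing → 0% → £0.00
Bottle of whiskey £68.33: alcoholic beverages → 9% → £6.1497
Bottle of merlot £15.79: alcoholic beverages → 9% → £1.4211
Spiral notebook £3.18: everything else → 9% → £0.2862
Kite £12.48: children's toys → 4% → £0.4992
Unrounded tax sum = £94.33335 → £94.33

£94.33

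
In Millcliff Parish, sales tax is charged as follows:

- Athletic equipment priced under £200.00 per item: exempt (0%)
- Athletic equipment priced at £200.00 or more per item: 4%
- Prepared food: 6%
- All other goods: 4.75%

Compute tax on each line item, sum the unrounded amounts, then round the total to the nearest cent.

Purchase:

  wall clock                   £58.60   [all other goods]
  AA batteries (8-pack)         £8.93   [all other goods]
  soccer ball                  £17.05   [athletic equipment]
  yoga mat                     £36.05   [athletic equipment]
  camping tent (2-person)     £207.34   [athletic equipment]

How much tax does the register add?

£11.50

Wall clock £58.60: all other goods → 4.75% → £2.7835
AA batteries (8-pack) £8.93: all other goods → 4.75% → £0.424175
Soccer ball £17.05: athletic equipment, under £200.00 → 0% → £0.00
Yoga mat £36.05: athletic equipment, under £200.00 → 0% → £0.00
Camping tent (2-person) £207.34: athletic equipment, £200.00 or more → 4% → £8.2936
Unrounded tax sum = £11.501275 → £11.50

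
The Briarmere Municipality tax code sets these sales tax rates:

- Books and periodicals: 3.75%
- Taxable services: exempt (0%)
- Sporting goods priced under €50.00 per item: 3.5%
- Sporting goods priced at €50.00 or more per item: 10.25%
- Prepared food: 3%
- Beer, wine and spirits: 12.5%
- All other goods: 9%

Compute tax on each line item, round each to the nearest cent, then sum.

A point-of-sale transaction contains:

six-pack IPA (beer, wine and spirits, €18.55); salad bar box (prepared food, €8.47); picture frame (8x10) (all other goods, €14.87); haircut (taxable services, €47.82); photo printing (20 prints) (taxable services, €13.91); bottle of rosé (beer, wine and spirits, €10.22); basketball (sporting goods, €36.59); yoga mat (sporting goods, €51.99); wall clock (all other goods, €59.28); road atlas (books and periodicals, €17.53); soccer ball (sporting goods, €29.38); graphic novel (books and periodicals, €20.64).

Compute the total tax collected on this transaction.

€19.60

Six-pack IPA €18.55: beer, wine and spirits → 12.5% → €2.32
Salad bar box €8.47: prepared food → 3% → €0.25
Picture frame (8x10) €14.87: all other goods → 9% → €1.34
Haircut €47.82: taxable services → 0% → €0.00
Photo printing (20 prints) €13.91: taxable services → 0% → €0.00
Bottle of rosé €10.22: beer, wine and spirits → 12.5% → €1.28
Basketball €36.59: sporting goods, under €50.00 → 3.5% → €1.28
Yoga mat €51.99: sporting goods, €50.00 or more → 10.25% → €5.33
Wall clock €59.28: all other goods → 9% → €5.34
Road atlas €17.53: books and periodicals → 3.75% → €0.66
Soccer ball €29.38: sporting goods, under €50.00 → 3.5% → €1.03
Graphic novel €20.64: books and periodicals → 3.75% → €0.77
Total tax = €2.32 + €0.25 + €1.34 + €1.28 + €1.28 + €5.33 + €5.34 + €0.66 + €1.03 + €0.77 = €19.60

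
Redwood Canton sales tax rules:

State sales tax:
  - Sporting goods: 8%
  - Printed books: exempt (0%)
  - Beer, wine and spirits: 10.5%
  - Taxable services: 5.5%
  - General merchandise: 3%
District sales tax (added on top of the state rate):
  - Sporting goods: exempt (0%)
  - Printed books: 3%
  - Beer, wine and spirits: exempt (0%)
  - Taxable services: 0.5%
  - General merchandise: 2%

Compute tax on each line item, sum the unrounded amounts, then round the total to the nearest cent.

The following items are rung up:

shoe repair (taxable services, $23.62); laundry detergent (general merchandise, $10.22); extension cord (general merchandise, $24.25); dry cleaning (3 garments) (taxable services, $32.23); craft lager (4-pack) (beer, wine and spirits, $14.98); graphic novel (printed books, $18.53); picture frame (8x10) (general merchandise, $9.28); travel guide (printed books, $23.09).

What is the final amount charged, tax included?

Shoe repair $23.62: taxable services → 5.5% + 0.5% district = 6% → $1.4172
Laundry detergent $10.22: general merchandise → 3% + 2% district = 5% → $0.511
Extension cord $24.25: general merchandise → 3% + 2% district = 5% → $1.2125
Dry cleaning (3 garments) $32.23: taxable services → 5.5% + 0.5% district = 6% → $1.9338
Craft lager (4-pack) $14.98: beer, wine and spirits → 10.5% + 0% district = 10.5% → $1.5729
Graphic novel $18.53: printed books → 0% + 3% district = 3% → $0.5559
Picture frame (8x10) $9.28: general merchandise → 3% + 2% district = 5% → $0.464
Travel guide $23.09: printed books → 0% + 3% district = 3% → $0.6927
Subtotal = $156.20; unrounded tax = $8.36 → $8.36; total due = $164.56

$164.56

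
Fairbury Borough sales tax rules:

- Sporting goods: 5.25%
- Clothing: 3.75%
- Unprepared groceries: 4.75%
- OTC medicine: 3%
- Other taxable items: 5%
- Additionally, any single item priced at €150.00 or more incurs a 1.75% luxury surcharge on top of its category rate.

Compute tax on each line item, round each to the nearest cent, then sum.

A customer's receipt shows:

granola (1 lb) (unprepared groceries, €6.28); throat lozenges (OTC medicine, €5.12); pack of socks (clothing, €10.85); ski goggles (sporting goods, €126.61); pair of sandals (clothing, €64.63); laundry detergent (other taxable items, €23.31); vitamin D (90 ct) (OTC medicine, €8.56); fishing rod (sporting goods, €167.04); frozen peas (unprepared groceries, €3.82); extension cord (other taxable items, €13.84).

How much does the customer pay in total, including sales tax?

€453.98

Granola (1 lb) €6.28: unprepared groceries → 4.75% → €0.30
Throat lozenges €5.12: OTC medicine → 3% → €0.15
Pack of socks €10.85: clothing → 3.75% → €0.41
Ski goggles €126.61: sporting goods → 5.25% → €6.65
Pair of sandals €64.63: clothing → 3.75% → €2.42
Laundry detergent €23.31: other taxable items → 5% → €1.17
Vitamin D (90 ct) €8.56: OTC medicine → 3% → €0.26
Fishing rod €167.04: sporting goods → 5.25% + 1.75% surcharge = 7% → €11.69
Frozen peas €3.82: unprepared groceries → 4.75% → €0.18
Extension cord €13.84: other taxable items → 5% → €0.69
Subtotal = €430.06; tax = €23.92; total due = €453.98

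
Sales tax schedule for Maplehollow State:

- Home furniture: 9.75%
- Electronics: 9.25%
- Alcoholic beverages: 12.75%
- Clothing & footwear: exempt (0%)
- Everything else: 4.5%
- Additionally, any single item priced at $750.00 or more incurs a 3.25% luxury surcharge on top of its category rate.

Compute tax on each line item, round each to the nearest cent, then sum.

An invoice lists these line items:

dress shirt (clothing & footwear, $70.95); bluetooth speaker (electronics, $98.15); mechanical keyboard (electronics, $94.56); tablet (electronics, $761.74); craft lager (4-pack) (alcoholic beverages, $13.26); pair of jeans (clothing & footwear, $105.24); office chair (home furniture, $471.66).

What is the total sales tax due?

Dress shirt $70.95: clothing & footwear → 0% → $0.00
Bluetooth speaker $98.15: electronics → 9.25% → $9.08
Mechanical keyboard $94.56: electronics → 9.25% → $8.75
Tablet $761.74: electronics → 9.25% + 3.25% surcharge = 12.5% → $95.22
Craft lager (4-pack) $13.26: alcoholic beverages → 12.75% → $1.69
Pair of jeans $105.24: clothing & footwear → 0% → $0.00
Office chair $471.66: home furniture → 9.75% → $45.99
Total tax = $9.08 + $8.75 + $95.22 + $1.69 + $45.99 = $160.73

$160.73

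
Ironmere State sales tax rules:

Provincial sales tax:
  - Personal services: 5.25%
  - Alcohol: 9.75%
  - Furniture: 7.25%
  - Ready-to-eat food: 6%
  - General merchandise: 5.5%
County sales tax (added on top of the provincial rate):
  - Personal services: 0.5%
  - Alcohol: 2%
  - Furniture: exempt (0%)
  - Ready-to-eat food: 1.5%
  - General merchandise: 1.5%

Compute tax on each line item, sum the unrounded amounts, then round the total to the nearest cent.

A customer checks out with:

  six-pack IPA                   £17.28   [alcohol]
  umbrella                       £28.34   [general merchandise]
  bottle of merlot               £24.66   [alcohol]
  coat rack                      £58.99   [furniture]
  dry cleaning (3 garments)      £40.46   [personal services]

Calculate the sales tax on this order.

£13.51

Six-pack IPA £17.28: alcohol → 9.75% + 2% county = 11.75% → £2.0304
Umbrella £28.34: general merchandise → 5.5% + 1.5% county = 7% → £1.9838
Bottle of merlot £24.66: alcohol → 9.75% + 2% county = 11.75% → £2.89755
Coat rack £58.99: furniture → 7.25% + 0% county = 7.25% → £4.276775
Dry cleaning (3 garments) £40.46: personal services → 5.25% + 0.5% county = 5.75% → £2.32645
Unrounded tax sum = £13.514975 → £13.51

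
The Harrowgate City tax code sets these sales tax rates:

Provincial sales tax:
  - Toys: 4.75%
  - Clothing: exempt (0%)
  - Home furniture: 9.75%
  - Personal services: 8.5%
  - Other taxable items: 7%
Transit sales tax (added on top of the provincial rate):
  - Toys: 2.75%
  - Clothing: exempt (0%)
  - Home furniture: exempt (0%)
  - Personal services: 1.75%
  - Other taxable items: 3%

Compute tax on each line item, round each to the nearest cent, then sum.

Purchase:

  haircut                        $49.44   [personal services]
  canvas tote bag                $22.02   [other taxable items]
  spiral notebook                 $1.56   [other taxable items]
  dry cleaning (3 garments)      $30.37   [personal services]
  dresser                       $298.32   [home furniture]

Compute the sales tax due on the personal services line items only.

Haircut $49.44: personal services → 8.5% + 1.75% transit = 10.25% → $5.07
Dry cleaning (3 garments) $30.37: personal services → 8.5% + 1.75% transit = 10.25% → $3.11
Tax on personal services = $5.07 + $3.11 = $8.18

$8.18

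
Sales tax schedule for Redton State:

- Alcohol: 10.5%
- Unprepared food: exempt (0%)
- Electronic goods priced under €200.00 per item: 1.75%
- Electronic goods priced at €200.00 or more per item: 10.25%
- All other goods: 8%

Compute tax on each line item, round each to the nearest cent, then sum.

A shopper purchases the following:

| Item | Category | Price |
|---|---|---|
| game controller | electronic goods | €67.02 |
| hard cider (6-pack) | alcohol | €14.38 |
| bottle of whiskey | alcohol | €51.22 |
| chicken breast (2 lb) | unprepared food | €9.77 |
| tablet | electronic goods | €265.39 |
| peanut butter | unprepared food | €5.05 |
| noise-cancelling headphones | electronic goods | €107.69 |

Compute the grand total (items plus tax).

Game controller €67.02: electronic goods, under €200.00 → 1.75% → €1.17
Hard cider (6-pack) €14.38: alcohol → 10.5% → €1.51
Bottle of whiskey €51.22: alcohol → 10.5% → €5.38
Chicken breast (2 lb) €9.77: unprepared food → 0% → €0.00
Tablet €265.39: electronic goods, €200.00 or more → 10.25% → €27.20
Peanut butter €5.05: unprepared food → 0% → €0.00
Noise-cancelling headphones €107.69: electronic goods, under €200.00 → 1.75% → €1.88
Subtotal = €520.52; tax = €37.14; total due = €557.66

€557.66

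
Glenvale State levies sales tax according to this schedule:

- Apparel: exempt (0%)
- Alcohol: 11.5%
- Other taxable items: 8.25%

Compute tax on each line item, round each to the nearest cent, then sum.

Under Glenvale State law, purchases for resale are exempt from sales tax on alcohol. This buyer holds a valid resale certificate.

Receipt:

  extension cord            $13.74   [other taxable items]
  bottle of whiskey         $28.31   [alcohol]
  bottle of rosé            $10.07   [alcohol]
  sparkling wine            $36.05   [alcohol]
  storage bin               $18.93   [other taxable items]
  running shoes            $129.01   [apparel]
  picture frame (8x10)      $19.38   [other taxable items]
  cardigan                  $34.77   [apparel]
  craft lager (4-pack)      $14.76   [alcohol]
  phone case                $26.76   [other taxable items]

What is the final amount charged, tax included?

Extension cord $13.74: other taxable items → 8.25% → $1.13
Bottle of whiskey $28.31: alcohol, buyer-exempt → 0% → $0.00
Bottle of rosé $10.07: alcohol, buyer-exempt → 0% → $0.00
Sparkling wine $36.05: alcohol, buyer-exempt → 0% → $0.00
Storage bin $18.93: other taxable items → 8.25% → $1.56
Running shoes $129.01: apparel → 0% → $0.00
Picture frame (8x10) $19.38: other taxable items → 8.25% → $1.60
Cardigan $34.77: apparel → 0% → $0.00
Craft lager (4-pack) $14.76: alcohol, buyer-exempt → 0% → $0.00
Phone case $26.76: other taxable items → 8.25% → $2.21
Subtotal = $331.78; tax = $6.50; total due = $338.28

$338.28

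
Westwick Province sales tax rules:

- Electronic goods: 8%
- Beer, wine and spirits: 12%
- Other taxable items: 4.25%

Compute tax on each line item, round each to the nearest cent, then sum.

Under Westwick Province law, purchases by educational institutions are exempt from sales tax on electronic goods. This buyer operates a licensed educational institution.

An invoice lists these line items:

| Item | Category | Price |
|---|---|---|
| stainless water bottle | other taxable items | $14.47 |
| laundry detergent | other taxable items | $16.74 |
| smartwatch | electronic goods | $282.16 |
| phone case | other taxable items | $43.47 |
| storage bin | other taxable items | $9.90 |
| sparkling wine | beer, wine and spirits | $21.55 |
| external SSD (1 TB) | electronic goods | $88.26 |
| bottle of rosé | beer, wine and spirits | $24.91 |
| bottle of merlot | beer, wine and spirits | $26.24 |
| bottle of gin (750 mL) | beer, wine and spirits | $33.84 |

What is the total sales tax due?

Stainless water bottle $14.47: other taxable items → 4.25% → $0.61
Laundry detergent $16.74: other taxable items → 4.25% → $0.71
Smartwatch $282.16: electronic goods, buyer-exempt → 0% → $0.00
Phone case $43.47: other taxable items → 4.25% → $1.85
Storage bin $9.90: other taxable items → 4.25% → $0.42
Sparkling wine $21.55: beer, wine and spirits → 12% → $2.59
External SSD (1 TB) $88.26: electronic goods, buyer-exempt → 0% → $0.00
Bottle of rosé $24.91: beer, wine and spirits → 12% → $2.99
Bottle of merlot $26.24: beer, wine and spirits → 12% → $3.15
Bottle of gin (750 mL) $33.84: beer, wine and spirits → 12% → $4.06
Total tax = $0.61 + $0.71 + $1.85 + $0.42 + $2.59 + $2.99 + $3.15 + $4.06 = $16.38

$16.38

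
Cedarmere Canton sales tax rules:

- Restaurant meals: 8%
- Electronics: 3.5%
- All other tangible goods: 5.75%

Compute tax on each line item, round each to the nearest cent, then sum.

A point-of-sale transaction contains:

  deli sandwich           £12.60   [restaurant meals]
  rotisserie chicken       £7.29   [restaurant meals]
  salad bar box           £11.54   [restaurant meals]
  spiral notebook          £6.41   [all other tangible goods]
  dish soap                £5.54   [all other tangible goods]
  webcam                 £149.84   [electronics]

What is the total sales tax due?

£8.44

Deli sandwich £12.60: restaurant meals → 8% → £1.01
Rotisserie chicken £7.29: restaurant meals → 8% → £0.58
Salad bar box £11.54: restaurant meals → 8% → £0.92
Spiral notebook £6.41: all other tangible goods → 5.75% → £0.37
Dish soap £5.54: all other tangible goods → 5.75% → £0.32
Webcam £149.84: electronics → 3.5% → £5.24
Total tax = £1.01 + £0.58 + £0.92 + £0.37 + £0.32 + £5.24 = £8.44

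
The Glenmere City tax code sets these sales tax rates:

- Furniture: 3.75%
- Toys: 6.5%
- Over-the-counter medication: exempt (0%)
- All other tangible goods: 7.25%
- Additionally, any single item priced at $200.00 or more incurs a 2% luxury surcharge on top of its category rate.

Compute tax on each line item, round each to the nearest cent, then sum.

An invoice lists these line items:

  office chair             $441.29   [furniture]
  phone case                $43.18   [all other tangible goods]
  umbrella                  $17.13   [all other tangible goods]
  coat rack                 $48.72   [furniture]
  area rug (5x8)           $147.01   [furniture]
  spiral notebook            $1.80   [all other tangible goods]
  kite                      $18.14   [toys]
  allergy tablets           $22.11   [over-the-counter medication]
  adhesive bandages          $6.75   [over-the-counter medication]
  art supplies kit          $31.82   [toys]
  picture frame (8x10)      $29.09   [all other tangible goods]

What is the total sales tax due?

$42.57

Office chair $441.29: furniture → 3.75% + 2% surcharge = 5.75% → $25.37
Phone case $43.18: all other tangible goods → 7.25% → $3.13
Umbrella $17.13: all other tangible goods → 7.25% → $1.24
Coat rack $48.72: furniture → 3.75% → $1.83
Area rug (5x8) $147.01: furniture → 3.75% → $5.51
Spiral notebook $1.80: all other tangible goods → 7.25% → $0.13
Kite $18.14: toys → 6.5% → $1.18
Allergy tablets $22.11: over-the-counter medication → 0% → $0.00
Adhesive bandages $6.75: over-the-counter medication → 0% → $0.00
Art supplies kit $31.82: toys → 6.5% → $2.07
Picture frame (8x10) $29.09: all other tangible goods → 7.25% → $2.11
Total tax = $25.37 + $3.13 + $1.24 + $1.83 + $5.51 + $0.13 + $1.18 + $2.07 + $2.11 = $42.57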